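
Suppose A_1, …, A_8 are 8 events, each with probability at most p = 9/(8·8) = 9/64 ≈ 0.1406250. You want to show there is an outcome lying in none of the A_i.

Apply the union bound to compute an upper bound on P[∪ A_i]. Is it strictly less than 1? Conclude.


Union bound: P[∪_{i=1}^{8} A_i] ≤ Σ_i P[A_i] ≤ 8·p = 8·(9/64) = 9/8.
Numerically: 9/8 ≈ 1.1250000.
Is 9/8 < 1? NO.
Since the bound 9/8 is ≥ 1, the union bound is uninformative here; it does NOT by itself certify existence.

8·p = 9/8 ≈ 1.1250000; existence NOT certified by the union bound.


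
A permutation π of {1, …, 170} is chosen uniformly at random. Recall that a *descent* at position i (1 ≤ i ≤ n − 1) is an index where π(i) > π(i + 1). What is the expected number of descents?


Write X = Σ X_I over i = 1, …, 169, with X_I the indicator of one descent.
There are 169 indicators.
For each fixed i, the pair (π(i), π(i+1)) is a uniformly random ordered pair of distinct values from {1, …, 170}; by symmetry P[π(i) > π(i+1)] = 1/2.
By linearity: E[X] = 169 · (1/2) = (170 − 1) · (1/2) = 169/2 ≈ 84.500000.

E[X] = 169/2 = 84.500000.


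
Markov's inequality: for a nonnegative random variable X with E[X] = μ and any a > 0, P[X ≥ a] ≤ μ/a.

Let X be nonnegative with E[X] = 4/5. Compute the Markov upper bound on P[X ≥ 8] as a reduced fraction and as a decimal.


μ = E[X] = 4/5, a = 8.
Markov: P[X ≥ 8] ≤ μ/a = (4/5)/8 = 1/10.
Numerically: ≈ 0.100.
(Since a = 8 > μ = 0.800, the bound 1/10 is < 1 and informative.)

P[X ≥ 8] ≤ 1/10 ≈ 0.100.


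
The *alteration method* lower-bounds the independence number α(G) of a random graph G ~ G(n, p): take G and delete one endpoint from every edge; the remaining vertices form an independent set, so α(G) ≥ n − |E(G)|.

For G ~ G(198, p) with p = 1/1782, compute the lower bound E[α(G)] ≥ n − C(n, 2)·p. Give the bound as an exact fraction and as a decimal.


E[|E(G)|] = C(198, 2)·p = 19503 · (1/1782) = 197/18.
E[α(G)] ≥ n − E[|E(G)|] = 198 − 197/18 = 3367/18.
Numerically: ≈ 187.05556.
(This is only a lower bound; the true E[α(G)] may be larger.)

E[α(G)] ≥ 3367/18 ≈ 187.05556.


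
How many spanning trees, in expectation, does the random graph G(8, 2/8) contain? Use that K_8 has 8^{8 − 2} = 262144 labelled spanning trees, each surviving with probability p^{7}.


K_8 has 8^{8 − 2} = 262144 labelled spanning trees.
For each such spanning tree H, let X_H = 1 if all 7 edges of H are present in G. Then P[X_H = 1] = p^{7} = (1/4)^{7} = 1/16384.
By linearity: E[X] = Σ_H E[X_H] = 262144 · p^{7} = 262144 · 1/16384 = 16.
Numerically: E[X] ≈ 16.

E[X] = 262144 · (1/4)^{7} = 16 ≈ 16.


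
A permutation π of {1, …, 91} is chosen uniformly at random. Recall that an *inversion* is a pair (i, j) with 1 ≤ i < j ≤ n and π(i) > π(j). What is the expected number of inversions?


Write X = Σ X_I over the C(91, 2) = 4095 pairs i < j, with X_I the indicator of one inversion.
There are 4095 indicators.
For each fixed pair i < j, the values π(i) and π(j) are two distinct elements of {1, …, 91} in uniformly random order; by symmetry P[π(i) > π(j)] = 1/2.
By linearity: E[X] = 4095 · (1/2) = C(91, 2) · (1/2) = 4095/2 = 4095/2 ≈ 2047.500.

E[X] = 4095/2 = 2047.500.


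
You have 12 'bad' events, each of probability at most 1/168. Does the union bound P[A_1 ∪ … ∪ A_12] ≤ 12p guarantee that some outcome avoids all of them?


Union bound: P[∪_{i=1}^{12} A_i] ≤ Σ_i P[A_i] ≤ 12·p = 12·(1/168) = 1/14.
Numerically: 1/14 ≈ 0.0714286.
Is 1/14 < 1? YES.
Since P[∪ A_i] ≤ 1/14 < 1, the complement has P[∩ A_i^c] ≥ 1 − 1/14 = 13/14 > 0, so some outcome avoids every A_i.

12·p = 1/14 ≈ 0.0714286; existence CERTIFIED by the union bound.


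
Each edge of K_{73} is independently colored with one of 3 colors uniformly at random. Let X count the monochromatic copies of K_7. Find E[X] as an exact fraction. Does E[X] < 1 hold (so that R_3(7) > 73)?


E[X] = C(73, 7) · 3^{1 − 21} = 1629348612 · 3^{−20} = 1629348612/3486784401.
As a reduced fraction: E[X] = 543116204/1162261467 ≈ 0.46729.
Is E[X] < 1? YES.
Since E[X] < 1, there exists a 3-coloring of K_{73} with no monochromatic K_7; hence R_3(7) > 73.

E[X] = 543116204/1162261467 ≈ 0.46729; E[X] < 1, so R_3(7) > 73.


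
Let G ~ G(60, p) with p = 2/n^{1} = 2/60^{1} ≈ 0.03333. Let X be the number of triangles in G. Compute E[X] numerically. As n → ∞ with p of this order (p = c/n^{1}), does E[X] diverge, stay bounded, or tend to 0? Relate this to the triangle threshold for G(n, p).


Number of potential triangles: C(60, 3) = 34220.
Each occurs with probability p³ ≈ (0.03333)³ ≈ 3.703704e-05.
By linearity: E[X] = C(60, 3)·p³ ≈ 34220 · 3.703704e-05 ≈ 1.2674.
Here α = 1, so p = 2/n is exactly at the triangle threshold p ~ 1/n. Asymptotically E[X] → c³/6 = 2³/6 = 4/3 ≈ 1.3333, a bounded constant. In this regime the triangle count is asymptotically Poisson(c³/6).

E[X] ≈ 1.2674; in regime p = Θ(1/n^{1}) E[X] stays bounded (at the triangle threshold p ~ 1/n).


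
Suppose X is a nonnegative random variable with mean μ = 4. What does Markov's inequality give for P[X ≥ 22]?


μ = E[X] = 4, a = 22.
Markov: P[X ≥ 22] ≤ μ/a = (4)/22 = 2/11.
Numerically: ≈ 0.182.
(Since a = 22 > μ = 4.000, the bound 2/11 is < 1 and informative.)

P[X ≥ 22] ≤ 2/11 ≈ 0.182.


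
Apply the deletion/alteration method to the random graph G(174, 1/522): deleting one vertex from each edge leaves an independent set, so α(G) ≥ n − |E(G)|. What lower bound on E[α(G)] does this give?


E[|E(G)|] = C(174, 2)·p = 15051 · (1/522) = 173/6.
E[α(G)] ≥ n − E[|E(G)|] = 174 − 173/6 = 871/6.
Numerically: ≈ 145.16667.
(This is only a lower bound; the true E[α(G)] may be larger.)

E[α(G)] ≥ 871/6 ≈ 145.16667.


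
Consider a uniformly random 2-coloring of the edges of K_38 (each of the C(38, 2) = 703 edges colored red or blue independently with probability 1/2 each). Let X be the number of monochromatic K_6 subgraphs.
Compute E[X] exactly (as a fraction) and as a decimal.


Let X = Σ_S X_S over the C(38, 6) = 2760681 subsets S of size 6, where X_S = 1 if the K_6 on S is monochromatic.
For a fixed S, the K_6 on S has C(6, 2) = 15 edges. P[all 15 edges red] = (1/2)^15, and likewise for blue, so P[monochromatic] = 2·(1/2)^15 = 2^{1 − 15} = 1/16384.
Summing: E[X] = C(38, 6) · 2^{1 − 15} = 2760681 · 1/16384 = 2760681/16384.
Numerically: E[X] ≈ 168.4986.

E[X] = C(38,6)·2^(1−C(6,2)) = 2760681/16384 ≈ 168.4986.


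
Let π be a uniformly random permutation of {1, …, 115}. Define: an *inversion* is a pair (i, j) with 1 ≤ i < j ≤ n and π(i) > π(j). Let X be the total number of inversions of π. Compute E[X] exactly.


Write X = Σ X_I over the C(115, 2) = 6555 pairs i < j, with X_I the indicator of one inversion.
There are 6555 indicators.
For each fixed pair i < j, the values π(i) and π(j) are two distinct elements of {1, …, 115} in uniformly random order; by symmetry P[π(i) > π(j)] = 1/2.
By linearity: E[X] = 6555 · (1/2) = C(115, 2) · (1/2) = 6555/2 = 6555/2 ≈ 3277.50000.

E[X] = 6555/2 = 3277.50000.


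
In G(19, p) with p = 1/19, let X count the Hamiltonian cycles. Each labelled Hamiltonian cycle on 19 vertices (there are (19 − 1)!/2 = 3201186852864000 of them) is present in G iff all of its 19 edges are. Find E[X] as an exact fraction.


K_19 has (19 − 1)!/2 = 3201186852864000 labelled Hamiltonian cycles.
For each such Hamiltonian cycle H, let X_H = 1 if all 19 edges of H are present in G. Then P[X_H = 1] = p^{19} = (1/19)^{19} = 1/1978419655660313589123979.
Summing the indicators: E[X] = Σ_H E[X_H] = 3201186852864000 · p^{19} = 3201186852864000 · 1/1978419655660313589123979 = 3201186852864000/1978419655660313589123979.
Numerically: E[X] ≈ 1.618e-09.

E[X] = 3201186852864000 · (1/19)^{19} = 3201186852864000/1978419655660313589123979 ≈ 1.618e-09.


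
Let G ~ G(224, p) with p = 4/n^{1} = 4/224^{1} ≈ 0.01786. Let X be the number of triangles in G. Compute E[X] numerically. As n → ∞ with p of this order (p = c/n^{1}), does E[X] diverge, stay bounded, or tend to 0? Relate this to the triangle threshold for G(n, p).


Number of potential triangles: C(224, 3) = 1848224.
Each occurs with probability p³ ≈ (0.01786)³ ≈ 5.694242e-06.
By linearity: E[X] = C(224, 3)·p³ ≈ 1848224 · 5.694242e-06 ≈ 10.5242.
Here α = 1, so p = 4/n is exactly at the triangle threshold p ~ 1/n. Asymptotically E[X] → c³/6 = 4³/6 = 32/3 ≈ 10.6667, a bounded constant. In this regime the triangle count is asymptotically Poisson(c³/6).

E[X] ≈ 10.5242; in regime p = Θ(1/n^{1}) E[X] stays bounded (at the triangle threshold p ~ 1/n).


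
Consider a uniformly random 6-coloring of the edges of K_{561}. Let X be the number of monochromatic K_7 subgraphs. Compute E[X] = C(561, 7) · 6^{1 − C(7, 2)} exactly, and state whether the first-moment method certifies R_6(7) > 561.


E[X] = C(561, 7) · 6^{1 − 21} = 3341868282890280 · 6^{−20} = 3341868282890280/3656158440062976.
As a reduced fraction: E[X] = 46414837262365/50779978334208 ≈ 0.914.
Is E[X] < 1? YES.
Since E[X] < 1, there exists a 6-coloring of K_{561} with no monochromatic K_7; hence R_6(7) > 561.

E[X] = 46414837262365/50779978334208 ≈ 0.914; E[X] < 1, so R_6(7) > 561.


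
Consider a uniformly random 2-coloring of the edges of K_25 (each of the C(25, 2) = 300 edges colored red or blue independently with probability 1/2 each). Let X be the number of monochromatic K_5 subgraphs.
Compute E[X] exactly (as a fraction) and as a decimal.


Let X = Σ_S X_S over the C(25, 5) = 53130 subsets S of size 5, where X_S = 1 if the K_5 on S is monochromatic.
For a fixed S, the K_5 on S has C(5, 2) = 10 edges. P[all 10 edges red] = (1/2)^10, and likewise for blue, so P[monochromatic] = 2·(1/2)^10 = 2^{1 − 10} = 1/512.
By linearity: E[X] = C(25, 5) · 2^{1 − 10} = 53130 · 1/512 = 26565/256.
Numerically: E[X] ≈ 103.769531.

E[X] = C(25,5)·2^(1−C(5,2)) = 26565/256 ≈ 103.769531.


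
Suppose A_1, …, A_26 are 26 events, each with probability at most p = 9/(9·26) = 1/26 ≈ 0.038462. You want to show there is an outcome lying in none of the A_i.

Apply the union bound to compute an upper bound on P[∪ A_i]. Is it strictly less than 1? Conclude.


Union bound: P[∪_{i=1}^{26} A_i] ≤ Σ_i P[A_i] ≤ 26·p = 26·(1/26) = 1.
Numerically: 1 ≈ 1.000000.
Is 1 < 1? NO.
Since the bound 1 is ≥ 1, the union bound is uninformative here; it does NOT by itself certify existence.

26·p = 1 ≈ 1.000000; existence NOT certified by the union bound.


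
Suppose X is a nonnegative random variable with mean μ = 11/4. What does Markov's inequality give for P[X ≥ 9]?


μ = E[X] = 11/4, a = 9.
Markov: P[X ≥ 9] ≤ μ/a = (11/4)/9 = 11/36.
Numerically: ≈ 0.3056.
(Since a = 9 > μ = 2.7500, the bound 11/36 is < 1 and informative.)

P[X ≥ 9] ≤ 11/36 ≈ 0.3056.


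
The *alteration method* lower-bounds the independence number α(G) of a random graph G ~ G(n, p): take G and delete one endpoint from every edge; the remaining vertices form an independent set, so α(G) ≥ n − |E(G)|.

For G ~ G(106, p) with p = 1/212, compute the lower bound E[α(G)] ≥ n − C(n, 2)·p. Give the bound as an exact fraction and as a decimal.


E[|E(G)|] = C(106, 2)·p = 5565 · (1/212) = 105/4.
E[α(G)] ≥ n − E[|E(G)|] = 106 − 105/4 = 319/4.
Numerically: ≈ 79.750000.
(This is only a lower bound; the true E[α(G)] may be larger.)

E[α(G)] ≥ 319/4 ≈ 79.750000.


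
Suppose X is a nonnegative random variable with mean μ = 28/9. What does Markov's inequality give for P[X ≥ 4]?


μ = E[X] = 28/9, a = 4.
Markov: P[X ≥ 4] ≤ μ/a = (28/9)/4 = 7/9.
Numerically: ≈ 0.7778.
(Since a = 4 > μ = 3.1111, the bound 7/9 is < 1 and informative.)

P[X ≥ 4] ≤ 7/9 ≈ 0.7778.


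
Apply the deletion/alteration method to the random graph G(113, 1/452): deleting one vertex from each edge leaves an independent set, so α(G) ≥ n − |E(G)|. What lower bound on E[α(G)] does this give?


E[|E(G)|] = C(113, 2)·p = 6328 · (1/452) = 14.
E[α(G)] ≥ n − E[|E(G)|] = 113 − 14 = 99.
Numerically: ≈ 99.00000.
(This is only a lower bound; the true E[α(G)] may be larger.)

E[α(G)] ≥ 99 ≈ 99.00000.


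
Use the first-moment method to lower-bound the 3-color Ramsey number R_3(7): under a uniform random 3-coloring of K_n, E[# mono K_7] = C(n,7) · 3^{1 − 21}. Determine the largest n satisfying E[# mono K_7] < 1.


We need C(n, 7) · 3^{1 − 21} < 1, i.e. C(n, 7) < 3^{21 − 1} = 3486784401.
Check values of n near the boundary:
  n = 79: C(79, 7) = 2898753715; 2898753715 < 3486784401? YES
  n = 80: C(80, 7) = 3176716400; 3176716400 < 3486784401? YES
  n = 81: C(81, 7) = 3477216600; 3477216600 < 3486784401? YES
  n = 82: C(82, 7) = 3801756816; 3801756816 < 3486784401? NO
  n = 83: C(83, 7) = 4151918628; 4151918628 < 3486784401? NO
  n = 84: C(84, 7) = 4529365776; 4529365776 < 3486784401? NO
The largest n with C(n, 7) < 3486784401 is n = 81 (where E[X] = 42928600/43046721 ≈ 0.9972560). Hence R_3(7) > 81, i.e. R_3(7) ≥ 82.

Largest n = 81; hence R_3(7) > 81.


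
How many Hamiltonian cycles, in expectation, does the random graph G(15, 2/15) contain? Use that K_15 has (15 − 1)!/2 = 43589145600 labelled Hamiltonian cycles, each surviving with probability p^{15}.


K_15 has (15 − 1)!/2 = 43589145600 labelled Hamiltonian cycles.
For each such Hamiltonian cycle H, let X_H = 1 if all 15 edges of H are present in G. Then P[X_H = 1] = p^{15} = (2/15)^{15} = 32768/437893890380859375.
By linearity of expectation: E[X] = Σ_H E[X_H] = 43589145600 · p^{15} = 43589145600 · 32768/437893890380859375 = 235115905024/72081298828125.
Numerically: E[X] ≈ 0.00326.

E[X] = 43589145600 · (2/15)^{15} = 235115905024/72081298828125 ≈ 0.00326.


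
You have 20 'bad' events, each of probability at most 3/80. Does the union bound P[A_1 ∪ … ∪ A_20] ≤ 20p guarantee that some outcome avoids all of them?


Union bound: P[∪_{i=1}^{20} A_i] ≤ Σ_i P[A_i] ≤ 20·p = 20·(3/80) = 3/4.
Numerically: 3/4 ≈ 0.75000.
Is 3/4 < 1? YES.
Since P[∪ A_i] ≤ 3/4 < 1, the complement has P[∩ A_i^c] ≥ 1 − 3/4 = 1/4 > 0, so some outcome avoids every A_i.

20·p = 3/4 ≈ 0.75000; existence CERTIFIED by the union bound.


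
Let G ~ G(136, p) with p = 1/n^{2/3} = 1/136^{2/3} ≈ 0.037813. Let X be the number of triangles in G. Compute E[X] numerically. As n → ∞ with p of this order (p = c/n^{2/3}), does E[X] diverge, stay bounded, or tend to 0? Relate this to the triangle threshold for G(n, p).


Number of potential triangles: C(136, 3) = 410040.
Each occurs with probability p³ ≈ (0.037813)³ ≈ 5.40657439e-05.
By linearity: E[X] = C(136, 3)·p³ ≈ 410040 · 5.40657439e-05 ≈ 22.169118.
Since α = 2/3 < 1, p = c/n^{2/3} ≫ 1/n is above the triangle threshold p ~ 1/n. Asymptotically E[X] ~ (c³/6)·n^{3(1−α)} = (1³/6)·n^{1} → ∞; triangles are abundant w.h.p.

E[X] ≈ 22.169118; in regime p = Θ(1/n^{2/3}) E[X] diverges (above the triangle threshold p ~ 1/n).


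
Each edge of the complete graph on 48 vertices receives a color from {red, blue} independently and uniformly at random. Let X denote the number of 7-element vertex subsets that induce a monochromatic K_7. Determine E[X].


Let X = Σ_S X_S over the C(48, 7) = 73629072 subsets S of size 7, where X_S = 1 if the K_7 on S is monochromatic.
For a fixed S, the K_7 on S has C(7, 2) = 21 edges. P[all 21 edges red] = (1/2)^21, and likewise for blue, so P[monochromatic] = 2·(1/2)^21 = 2^{1 − 21} = 1/1048576.
Summing: E[X] = C(48, 7) · 2^{1 − 21} = 73629072 · 1/1048576 = 4601817/65536.
Numerically: E[X] ≈ 70.2182.

E[X] = C(48,7)·2^(1−C(7,2)) = 4601817/65536 ≈ 70.2182.


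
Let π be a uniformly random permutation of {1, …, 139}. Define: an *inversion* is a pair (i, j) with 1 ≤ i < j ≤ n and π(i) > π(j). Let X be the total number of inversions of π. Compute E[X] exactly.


Write X = Σ X_I over the C(139, 2) = 9591 pairs i < j, with X_I the indicator of one inversion.
There are 9591 indicators.
For each fixed pair i < j, the values π(i) and π(j) are two distinct elements of {1, …, 139} in uniformly random order; by symmetry P[π(i) > π(j)] = 1/2.
By linearity: E[X] = 9591 · (1/2) = C(139, 2) · (1/2) = 9591/2 = 9591/2 ≈ 4795.5000.

E[X] = 9591/2 = 4795.5000.


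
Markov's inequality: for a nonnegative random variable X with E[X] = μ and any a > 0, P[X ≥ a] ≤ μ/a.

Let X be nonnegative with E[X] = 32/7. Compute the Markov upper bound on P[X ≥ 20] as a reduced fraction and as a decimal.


μ = E[X] = 32/7, a = 20.
Markov: P[X ≥ 20] ≤ μ/a = (32/7)/20 = 8/35.
Numerically: ≈ 0.2286.
(Since a = 20 > μ = 4.5714, the bound 8/35 is < 1 and informative.)

P[X ≥ 20] ≤ 8/35 ≈ 0.2286.


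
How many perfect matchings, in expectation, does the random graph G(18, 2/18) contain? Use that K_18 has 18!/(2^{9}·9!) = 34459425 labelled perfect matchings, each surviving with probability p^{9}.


K_18 has 18!/(2^{9}·9!) = 34459425 labelled perfect matchings.
For each such perfect matching H, let X_H = 1 if all 9 edges of H are present in G. Then P[X_H = 1] = p^{9} = (1/9)^{9} = 1/387420489.
Summing the indicators: E[X] = Σ_H E[X_H] = 34459425 · p^{9} = 34459425 · 1/387420489 = 425425/4782969.
Numerically: E[X] ≈ 0.0889458.

E[X] = 34459425 · (1/9)^{9} = 425425/4782969 ≈ 0.0889458.


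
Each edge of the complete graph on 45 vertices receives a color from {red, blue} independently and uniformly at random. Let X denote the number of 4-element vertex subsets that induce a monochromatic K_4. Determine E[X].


Let X = Σ_S X_S over the C(45, 4) = 148995 subsets S of size 4, where X_S = 1 if the K_4 on S is monochromatic.
For a fixed S, the K_4 on S has C(4, 2) = 6 edges. P[all 6 edges red] = (1/2)^6, and likewise for blue, so P[monochromatic] = 2·(1/2)^6 = 2^{1 − 6} = 1/32.
Summing: E[X] = C(45, 4) · 2^{1 − 6} = 148995 · 1/32 = 148995/32.
Numerically: E[X] ≈ 4656.093750.

E[X] = C(45,4)·2^(1−C(4,2)) = 148995/32 ≈ 4656.093750.


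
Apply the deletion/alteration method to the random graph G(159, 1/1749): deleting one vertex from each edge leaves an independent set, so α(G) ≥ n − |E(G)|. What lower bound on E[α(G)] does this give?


E[|E(G)|] = C(159, 2)·p = 12561 · (1/1749) = 79/11.
E[α(G)] ≥ n − E[|E(G)|] = 159 − 79/11 = 1670/11.
Numerically: ≈ 151.81818.
(This is only a lower bound; the true E[α(G)] may be larger.)

E[α(G)] ≥ 1670/11 ≈ 151.81818.


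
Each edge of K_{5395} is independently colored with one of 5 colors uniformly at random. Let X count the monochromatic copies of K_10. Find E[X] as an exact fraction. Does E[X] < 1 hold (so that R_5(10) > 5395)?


E[X] = C(5395, 10) · 5^{1 − 45} = 5708563736675616143322765475706 · 5^{−44} = 5708563736675616143322765475706/5684341886080801486968994140625.
As a reduced fraction: E[X] = 5708563736675616143322765475706/5684341886080801486968994140625 ≈ 1.00426.
Is E[X] < 1? NO.
Since E[X] ≥ 1, the first-moment bound is inconclusive at n = 5395; it does NOT by itself certify R_5(10) > 5395.

E[X] = 5708563736675616143322765475706/5684341886080801486968994140625 ≈ 1.00426; E[X] ≥ 1; first-moment method inconclusive here.


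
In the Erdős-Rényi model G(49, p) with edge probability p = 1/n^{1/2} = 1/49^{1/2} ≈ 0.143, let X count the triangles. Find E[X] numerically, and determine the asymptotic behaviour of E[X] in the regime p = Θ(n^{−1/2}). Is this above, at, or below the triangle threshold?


Number of potential triangles: C(49, 3) = 18424.
Each occurs with probability p³ ≈ (0.143)³ ≈ 2.91545e-03.
By linearity: E[X] = C(49, 3)·p³ ≈ 18424 · 2.91545e-03 ≈ 53.714.
Since α = 1/2 < 1, p = c/n^{1/2} ≫ 1/n is above the triangle threshold p ~ 1/n. Asymptotically E[X] ~ (c³/6)·n^{3(1−α)} = (1³/6)·n^{1.5} → ∞; triangles are abundant w.h.p.

E[X] ≈ 53.714; in regime p = Θ(1/n^{1/2}) E[X] diverges (above the triangle threshold p ~ 1/n).


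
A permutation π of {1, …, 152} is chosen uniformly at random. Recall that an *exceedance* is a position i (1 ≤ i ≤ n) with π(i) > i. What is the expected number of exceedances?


Write X = Σ_{i=1}^{152} X_i, where X_i = 1_{π(i) > i}.
For each fixed i, π(i) is uniform over {1, …, 152} (marginal of a uniform permutation), so P[π(i) > i] = (n − i)/n. Summing: Σ_{i=1}^{152} (n − i)/n = (0 + 1 + … + 151)/152 = 152(152 − 1)/(2·152) = (152 − 1)/2.
Hence E[X] = Σ_{i=1}^{152} (152 − i)/152 = 151/2 ≈ 75.500000.

E[X] = 151/2 = 75.500000.


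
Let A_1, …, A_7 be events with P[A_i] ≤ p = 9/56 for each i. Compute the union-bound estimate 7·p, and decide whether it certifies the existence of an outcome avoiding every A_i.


Union bound: P[∪_{i=1}^{7} A_i] ≤ Σ_i P[A_i] ≤ 7·p = 7·(9/56) = 9/8.
Numerically: 9/8 ≈ 1.1250.
Is 9/8 < 1? NO.
Since the bound 9/8 is ≥ 1, the union bound is uninformative here; it does NOT by itself certify existence.

7·p = 9/8 ≈ 1.1250; existence NOT certified by the union bound.


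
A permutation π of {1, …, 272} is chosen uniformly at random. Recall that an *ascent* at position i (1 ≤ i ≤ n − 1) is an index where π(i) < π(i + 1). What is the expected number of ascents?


Write X = Σ X_I over i = 1, …, 271, with X_I the indicator of one ascent.
There are 271 indicators.
For each fixed i, the pair (π(i), π(i+1)) is a uniformly random ordered pair of distinct values from {1, …, 272}; by symmetry P[π(i) < π(i+1)] = 1/2.
By linearity: E[X] = 271 · (1/2) = (272 − 1) · (1/2) = 271/2 ≈ 135.5000.

E[X] = 271/2 = 135.5000.


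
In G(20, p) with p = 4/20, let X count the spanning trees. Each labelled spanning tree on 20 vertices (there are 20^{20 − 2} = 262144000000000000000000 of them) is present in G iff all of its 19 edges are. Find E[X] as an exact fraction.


K_20 has 20^{20 − 2} = 262144000000000000000000 labelled spanning trees.
For each such spanning tree H, let X_H = 1 if all 19 edges of H are present in G. Then P[X_H = 1] = p^{19} = (1/5)^{19} = 1/19073486328125.
By linearity of expectation: E[X] = Σ_H E[X_H] = 262144000000000000000000 · p^{19} = 262144000000000000000000 · 1/19073486328125 = 68719476736/5.
Numerically: E[X] ≈ 1.37e+10.

E[X] = 262144000000000000000000 · (1/5)^{19} = 68719476736/5 ≈ 1.37e+10.


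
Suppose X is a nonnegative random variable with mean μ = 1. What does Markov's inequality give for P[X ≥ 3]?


μ = E[X] = 1, a = 3.
Markov: P[X ≥ 3] ≤ μ/a = (1)/3 = 1/3.
Numerically: ≈ 0.333333.
(Since a = 3 > μ = 1.000000, the bound 1/3 is < 1 and informative.)

P[X ≥ 3] ≤ 1/3 ≈ 0.333333.


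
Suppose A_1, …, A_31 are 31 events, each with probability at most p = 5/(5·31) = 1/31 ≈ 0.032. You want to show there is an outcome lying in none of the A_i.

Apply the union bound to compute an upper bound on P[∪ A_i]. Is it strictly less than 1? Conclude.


Union bound: P[∪_{i=1}^{31} A_i] ≤ Σ_i P[A_i] ≤ 31·p = 31·(1/31) = 1.
Numerically: 1 ≈ 1.000.
Is 1 < 1? NO.
Since the bound 1 is ≥ 1, the union bound is uninformative here; it does NOT by itself certify existence.

31·p = 1 ≈ 1.000; existence NOT certified by the union bound.


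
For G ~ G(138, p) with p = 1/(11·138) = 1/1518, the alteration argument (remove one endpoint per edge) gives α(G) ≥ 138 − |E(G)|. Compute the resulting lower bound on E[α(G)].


E[|E(G)|] = C(138, 2)·p = 9453 · (1/1518) = 137/22.
E[α(G)] ≥ n − E[|E(G)|] = 138 − 137/22 = 2899/22.
Numerically: ≈ 131.77273.
(This is only a lower bound; the true E[α(G)] may be larger.)

E[α(G)] ≥ 2899/22 ≈ 131.77273.


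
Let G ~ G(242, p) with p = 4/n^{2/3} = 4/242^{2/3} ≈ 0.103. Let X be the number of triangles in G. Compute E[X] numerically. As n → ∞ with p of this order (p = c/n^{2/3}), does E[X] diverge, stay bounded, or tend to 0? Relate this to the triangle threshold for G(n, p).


Number of potential triangles: C(242, 3) = 2332880.
Each occurs with probability p³ ≈ (0.103)³ ≈ 1.0928215e-03.
By linearity: E[X] = C(242, 3)·p³ ≈ 2332880 · 1.0928215e-03 ≈ 2549.42149.
Since α = 2/3 < 1, p = c/n^{2/3} ≫ 1/n is above the triangle threshold p ~ 1/n. Asymptotically E[X] ~ (c³/6)·n^{3(1−α)} = (4³/6)·n^{1} → ∞; triangles are abundant w.h.p.

E[X] ≈ 2549.42149; in regime p = Θ(1/n^{2/3}) E[X] diverges (above the triangle threshold p ~ 1/n).


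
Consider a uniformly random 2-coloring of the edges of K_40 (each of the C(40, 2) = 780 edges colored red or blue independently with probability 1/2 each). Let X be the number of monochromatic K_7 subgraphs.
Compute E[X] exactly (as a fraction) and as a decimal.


Let X = Σ_S X_S over the C(40, 7) = 18643560 subsets S of size 7, where X_S = 1 if the K_7 on S is monochromatic.
For a fixed S, the K_7 on S has C(7, 2) = 21 edges. P[all 21 edges red] = (1/2)^21, and likewise for blue, so P[monochromatic] = 2·(1/2)^21 = 2^{1 − 21} = 1/1048576.
Summing: E[X] = C(40, 7) · 2^{1 − 21} = 18643560 · 1/1048576 = 2330445/131072.
Numerically: E[X] ≈ 17.7799.

E[X] = C(40,7)·2^(1−C(7,2)) = 2330445/131072 ≈ 17.7799.


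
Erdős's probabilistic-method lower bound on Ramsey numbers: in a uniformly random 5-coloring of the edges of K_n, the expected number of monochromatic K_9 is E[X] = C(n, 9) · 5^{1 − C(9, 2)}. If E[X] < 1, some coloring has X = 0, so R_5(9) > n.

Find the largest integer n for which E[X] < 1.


We need C(n, 9) · 5^{1 − 36} < 1, i.e. C(n, 9) < 5^{36 − 1} = 2910383045673370361328125.
Check values of n near the boundary:
  n = 2165: C(2165, 9) = 2832220612024886803272630; 2832220612024886803272630 < 2910383045673370361328125? YES
  n = 2166: C(2166, 9) = 2844037944203015677277940; 2844037944203015677277940 < 2910383045673370361328125? YES
  n = 2167: C(2167, 9) = 2855899084841489792706810; 2855899084841489792706810 < 2910383045673370361328125? YES
  n = 2168: C(2168, 9) = 2867804175977929537095120; 2867804175977929537095120 < 2910383045673370361328125? YES
  n = 2169: C(2169, 9) = 2879753360044504243499683; 2879753360044504243499683 < 2910383045673370361328125? YES
  n = 2170: C(2170, 9) = 2891746779868845075610510; 2891746779868845075610510 < 2910383045673370361328125? YES
  n = 2171: C(2171, 9) = 2903784578674959601827205; 2903784578674959601827205 < 2910383045673370361328125? YES
  n = 2172: C(2172, 9) = 2915866900084148060642020; 2915866900084148060642020 < 2910383045673370361328125? NO
The largest n with C(n, 9) < 2910383045673370361328125 is n = 2171 (where E[X] = 580756915734991920365441/582076609134674072265625 ≈ 0.9977328). Hence R_5(9) > 2171, i.e. R_5(9) ≥ 2172.

Largest n = 2171; hence R_5(9) > 2171.


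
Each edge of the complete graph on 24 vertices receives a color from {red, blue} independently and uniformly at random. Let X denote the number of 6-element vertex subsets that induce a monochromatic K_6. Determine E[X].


Let X = Σ_S X_S over the C(24, 6) = 134596 subsets S of size 6, where X_S = 1 if the K_6 on S is monochromatic.
For a fixed S, the K_6 on S has C(6, 2) = 15 edges. P[all 15 edges red] = (1/2)^15, and likewise for blue, so P[monochromatic] = 2·(1/2)^15 = 2^{1 − 15} = 1/16384.
By linearity: E[X] = C(24, 6) · 2^{1 − 15} = 134596 · 1/16384 = 33649/4096.
Numerically: E[X] ≈ 8.215088.

E[X] = C(24,6)·2^(1−C(6,2)) = 33649/4096 ≈ 8.215088.


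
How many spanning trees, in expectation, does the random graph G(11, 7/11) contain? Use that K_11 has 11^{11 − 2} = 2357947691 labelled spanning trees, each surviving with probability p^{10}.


K_11 has 11^{11 − 2} = 2357947691 labelled spanning trees.
For each such spanning tree H, let X_H = 1 if all 10 edges of H are present in G. Then P[X_H = 1] = p^{10} = (7/11)^{10} = 282475249/25937424601.
By linearity of expectation: E[X] = Σ_H E[X_H] = 2357947691 · p^{10} = 2357947691 · 282475249/25937424601 = 282475249/11.
Numerically: E[X] ≈ 2.57e+07.

E[X] = 2357947691 · (7/11)^{10} = 282475249/11 ≈ 2.57e+07.


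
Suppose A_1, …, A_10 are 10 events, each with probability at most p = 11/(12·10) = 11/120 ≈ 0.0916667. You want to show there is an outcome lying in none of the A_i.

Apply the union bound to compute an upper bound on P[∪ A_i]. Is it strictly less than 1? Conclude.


Union bound: P[∪_{i=1}^{10} A_i] ≤ Σ_i P[A_i] ≤ 10·p = 10·(11/120) = 11/12.
Numerically: 11/12 ≈ 0.9166667.
Is 11/12 < 1? YES.
Since P[∪ A_i] ≤ 11/12 < 1, the complement has P[∩ A_i^c] ≥ 1 − 11/12 = 1/12 > 0, so some outcome avoids every A_i.

10·p = 11/12 ≈ 0.9166667; existence CERTIFIED by the union bound.


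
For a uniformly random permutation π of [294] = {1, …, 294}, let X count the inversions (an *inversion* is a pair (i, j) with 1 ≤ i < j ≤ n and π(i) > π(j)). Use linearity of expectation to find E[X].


Write X = Σ X_I over the C(294, 2) = 43071 pairs i < j, with X_I the indicator of one inversion.
There are 43071 indicators.
For each fixed pair i < j, the values π(i) and π(j) are two distinct elements of {1, …, 294} in uniformly random order; by symmetry P[π(i) > π(j)] = 1/2.
By linearity: E[X] = 43071 · (1/2) = C(294, 2) · (1/2) = 43071/2 = 43071/2 ≈ 21535.500.

E[X] = 43071/2 = 21535.500.


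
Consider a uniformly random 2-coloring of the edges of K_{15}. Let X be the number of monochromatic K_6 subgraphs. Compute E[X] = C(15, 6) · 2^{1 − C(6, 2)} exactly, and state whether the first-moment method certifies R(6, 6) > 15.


E[X] = C(15, 6) · 2^{1 − 15} = 5005 · 2^{−14} = 5005/16384.
As a reduced fraction: E[X] = 5005/16384 ≈ 0.3055.
Is E[X] < 1? YES.
Since E[X] < 1, there exists a 2-coloring of K_{15} with no monochromatic K_6; hence R(6, 6) > 15.

E[X] = 5005/16384 ≈ 0.3055; E[X] < 1, so R(6, 6) > 15.


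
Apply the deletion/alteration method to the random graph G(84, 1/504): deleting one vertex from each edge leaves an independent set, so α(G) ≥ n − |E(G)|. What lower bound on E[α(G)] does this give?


E[|E(G)|] = C(84, 2)·p = 3486 · (1/504) = 83/12.
E[α(G)] ≥ n − E[|E(G)|] = 84 − 83/12 = 925/12.
Numerically: ≈ 77.08333.
(This is only a lower bound; the true E[α(G)] may be larger.)

E[α(G)] ≥ 925/12 ≈ 77.08333.


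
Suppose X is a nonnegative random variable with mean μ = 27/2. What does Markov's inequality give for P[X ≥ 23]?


μ = E[X] = 27/2, a = 23.
Markov: P[X ≥ 23] ≤ μ/a = (27/2)/23 = 27/46.
Numerically: ≈ 0.586957.
(Since a = 23 > μ = 13.500000, the bound 27/46 is < 1 and informative.)

P[X ≥ 23] ≤ 27/46 ≈ 0.586957.


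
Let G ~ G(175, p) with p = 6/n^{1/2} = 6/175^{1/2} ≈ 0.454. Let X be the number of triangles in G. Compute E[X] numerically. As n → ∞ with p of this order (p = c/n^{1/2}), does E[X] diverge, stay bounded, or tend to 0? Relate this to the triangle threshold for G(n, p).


Number of potential triangles: C(175, 3) = 877975.
Each occurs with probability p³ ≈ (0.454)³ ≈ 9.33032e-02.
By linearity: E[X] = C(175, 3)·p³ ≈ 877975 · 9.33032e-02 ≈ 81917.903.
Since α = 1/2 < 1, p = c/n^{1/2} ≫ 1/n is above the triangle threshold p ~ 1/n. Asymptotically E[X] ~ (c³/6)·n^{3(1−α)} = (6³/6)·n^{1.5} → ∞; triangles are abundant w.h.p.

E[X] ≈ 81917.903; in regime p = Θ(1/n^{1/2}) E[X] diverges (above the triangle threshold p ~ 1/n).


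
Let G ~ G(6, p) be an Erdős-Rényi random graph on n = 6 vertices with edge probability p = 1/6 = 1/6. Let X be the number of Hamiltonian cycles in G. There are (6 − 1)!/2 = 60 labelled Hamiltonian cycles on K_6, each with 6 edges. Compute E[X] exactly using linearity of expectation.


K_6 has (6 − 1)!/2 = 60 labelled Hamiltonian cycles.
For each such Hamiltonian cycle H, let X_H = 1 if all 6 edges of H are present in G. Then P[X_H = 1] = p^{6} = (1/6)^{6} = 1/46656.
By linearity of expectation: E[X] = Σ_H E[X_H] = 60 · p^{6} = 60 · 1/46656 = 5/3888.
Numerically: E[X] ≈ 0.001286.

E[X] = 60 · (1/6)^{6} = 5/3888 ≈ 0.001286.


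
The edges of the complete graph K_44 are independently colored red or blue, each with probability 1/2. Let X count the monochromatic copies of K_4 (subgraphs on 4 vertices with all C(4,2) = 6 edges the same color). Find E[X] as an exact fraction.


Let X = Σ_S X_S over the C(44, 4) = 135751 subsets S of size 4, where X_S = 1 if the K_4 on S is monochromatic.
For a fixed S, the K_4 on S has C(4, 2) = 6 edges. P[all 6 edges red] = (1/2)^6, and likewise for blue, so P[monochromatic] = 2·(1/2)^6 = 2^{1 − 6} = 1/32.
By linearity: E[X] = C(44, 4) · 2^{1 − 6} = 135751 · 1/32 = 135751/32.
Numerically: E[X] ≈ 4242.218750.

E[X] = C(44,4)·2^(1−C(4,2)) = 135751/32 ≈ 4242.218750.


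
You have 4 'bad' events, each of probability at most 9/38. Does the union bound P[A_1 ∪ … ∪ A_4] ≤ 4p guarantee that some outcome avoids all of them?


Union bound: P[∪_{i=1}^{4} A_i] ≤ Σ_i P[A_i] ≤ 4·p = 4·(9/38) = 18/19.
Numerically: 18/19 ≈ 0.94737.
Is 18/19 < 1? YES.
Since P[∪ A_i] ≤ 18/19 < 1, the complement has P[∩ A_i^c] ≥ 1 − 18/19 = 1/19 > 0, so some outcome avoids every A_i.

4·p = 18/19 ≈ 0.94737; existence CERTIFIED by the union bound.


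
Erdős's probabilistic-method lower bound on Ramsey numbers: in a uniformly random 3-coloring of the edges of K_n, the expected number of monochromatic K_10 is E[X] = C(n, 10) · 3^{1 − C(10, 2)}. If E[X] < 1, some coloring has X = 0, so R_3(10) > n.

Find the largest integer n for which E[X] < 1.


We need C(n, 10) · 3^{1 − 45} < 1, i.e. C(n, 10) < 3^{45 − 1} = 984770902183611232881.
Check values of n near the boundary:
  n = 572: C(572, 10) = 954640815642161682606; 954640815642161682606 < 984770902183611232881? YES
  n = 573: C(573, 10) = 971597135635805762226; 971597135635805762226 < 984770902183611232881? YES
  n = 574: C(574, 10) = 988824035203816502691; 988824035203816502691 < 984770902183611232881? NO
The largest n with C(n, 10) < 984770902183611232881 is n = 573 (where E[X] = 35985079097622435638/36472996377170786403 ≈ 0.9866225). Hence R_3(10) > 573, i.e. R_3(10) ≥ 574.

Largest n = 573; hence R_3(10) > 573.


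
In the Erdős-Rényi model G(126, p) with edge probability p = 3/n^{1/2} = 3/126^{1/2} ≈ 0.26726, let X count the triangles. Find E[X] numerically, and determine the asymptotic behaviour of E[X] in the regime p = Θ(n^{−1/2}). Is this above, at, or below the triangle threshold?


Number of potential triangles: C(126, 3) = 325500.
Each occurs with probability p³ ≈ (0.26726)³ ≈ 1.9090089e-02.
By linearity: E[X] = C(126, 3)·p³ ≈ 325500 · 1.9090089e-02 ≈ 6213.82387.
Since α = 1/2 < 1, p = c/n^{1/2} ≫ 1/n is above the triangle threshold p ~ 1/n. Asymptotically E[X] ~ (c³/6)·n^{3(1−α)} = (3³/6)·n^{1.5} → ∞; triangles are abundant w.h.p.

E[X] ≈ 6213.82387; in regime p = Θ(1/n^{1/2}) E[X] diverges (above the triangle threshold p ~ 1/n).


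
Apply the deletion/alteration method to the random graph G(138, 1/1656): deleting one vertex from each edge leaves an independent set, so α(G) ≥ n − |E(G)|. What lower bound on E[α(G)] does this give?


E[|E(G)|] = C(138, 2)·p = 9453 · (1/1656) = 137/24.
E[α(G)] ≥ n − E[|E(G)|] = 138 − 137/24 = 3175/24.
Numerically: ≈ 132.291667.
(This is only a lower bound; the true E[α(G)] may be larger.)

E[α(G)] ≥ 3175/24 ≈ 132.291667.


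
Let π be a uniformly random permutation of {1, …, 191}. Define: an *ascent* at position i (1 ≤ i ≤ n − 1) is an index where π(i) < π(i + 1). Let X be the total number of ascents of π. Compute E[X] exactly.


Write X = Σ X_I over i = 1, …, 190, with X_I the indicator of one ascent.
There are 190 indicators.
For each fixed i, the pair (π(i), π(i+1)) is a uniformly random ordered pair of distinct values from {1, …, 191}; by symmetry P[π(i) < π(i+1)] = 1/2.
By linearity: E[X] = 190 · (1/2) = (191 − 1) · (1/2) = 95 ≈ 95.0000.

E[X] = 95 = 95.0000.


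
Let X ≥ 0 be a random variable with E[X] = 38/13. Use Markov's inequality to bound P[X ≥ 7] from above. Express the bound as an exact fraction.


μ = E[X] = 38/13, a = 7.
Markov: P[X ≥ 7] ≤ μ/a = (38/13)/7 = 38/91.
Numerically: ≈ 0.417582.
(Since a = 7 > μ = 2.923077, the bound 38/91 is < 1 and informative.)

P[X ≥ 7] ≤ 38/91 ≈ 0.417582.


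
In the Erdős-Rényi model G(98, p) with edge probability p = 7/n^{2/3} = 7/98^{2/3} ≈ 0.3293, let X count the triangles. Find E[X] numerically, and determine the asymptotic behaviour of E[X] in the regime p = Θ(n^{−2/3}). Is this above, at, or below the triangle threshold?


Number of potential triangles: C(98, 3) = 152096.
Each occurs with probability p³ ≈ (0.3293)³ ≈ 3.571429e-02.
By linearity: E[X] = C(98, 3)·p³ ≈ 152096 · 3.571429e-02 ≈ 5432.0000.
Since α = 2/3 < 1, p = c/n^{2/3} ≫ 1/n is above the triangle threshold p ~ 1/n. Asymptotically E[X] ~ (c³/6)·n^{3(1−α)} = (7³/6)·n^{1} → ∞; triangles are abundant w.h.p.

E[X] ≈ 5432.0000; in regime p = Θ(1/n^{2/3}) E[X] diverges (above the triangle threshold p ~ 1/n).


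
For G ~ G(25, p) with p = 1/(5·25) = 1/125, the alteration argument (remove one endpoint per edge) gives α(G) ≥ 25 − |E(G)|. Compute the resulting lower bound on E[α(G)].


E[|E(G)|] = C(25, 2)·p = 300 · (1/125) = 12/5.
E[α(G)] ≥ n − E[|E(G)|] = 25 − 12/5 = 113/5.
Numerically: ≈ 22.600.
(This is only a lower bound; the true E[α(G)] may be larger.)

E[α(G)] ≥ 113/5 ≈ 22.600.


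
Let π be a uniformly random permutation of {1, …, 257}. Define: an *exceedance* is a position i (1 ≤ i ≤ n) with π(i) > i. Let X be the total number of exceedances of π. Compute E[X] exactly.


Write X = Σ_{i=1}^{257} X_i, where X_i = 1_{π(i) > i}.
For each fixed i, π(i) is uniform over {1, …, 257} (marginal of a uniform permutation), so P[π(i) > i] = (n − i)/n. Summing: Σ_{i=1}^{257} (n − i)/n = (0 + 1 + … + 256)/257 = 257(257 − 1)/(2·257) = (257 − 1)/2.
Hence E[X] = Σ_{i=1}^{257} (257 − i)/257 = 128 ≈ 128.000.

E[X] = 128 = 128.000.


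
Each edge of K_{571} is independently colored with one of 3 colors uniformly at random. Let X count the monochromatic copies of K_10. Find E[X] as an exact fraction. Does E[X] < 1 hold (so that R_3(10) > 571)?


E[X] = C(571, 10) · 3^{1 − 45} = 937951290893172842001 · 3^{−44} = 937951290893172842001/984770902183611232881.
As a reduced fraction: E[X] = 104216810099241426889/109418989131512359209 ≈ 0.9524563.
Is E[X] < 1? YES.
Since E[X] < 1, there exists a 3-coloring of K_{571} with no monochromatic K_10; hence R_3(10) > 571.

E[X] = 104216810099241426889/109418989131512359209 ≈ 0.9524563; E[X] < 1, so R_3(10) > 571.


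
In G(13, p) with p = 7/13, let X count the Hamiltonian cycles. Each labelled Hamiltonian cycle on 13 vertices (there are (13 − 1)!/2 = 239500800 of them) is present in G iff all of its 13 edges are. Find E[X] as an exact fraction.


K_13 has (13 − 1)!/2 = 239500800 labelled Hamiltonian cycles.
For each such Hamiltonian cycle H, let X_H = 1 if all 13 edges of H are present in G. Then P[X_H = 1] = p^{13} = (7/13)^{13} = 96889010407/302875106592253.
By linearity: E[X] = Σ_H E[X_H] = 239500800 · p^{13} = 239500800 · 96889010407/302875106592253 = 23204995503684825600/302875106592253.
Numerically: E[X] ≈ 76615.7.

E[X] = 239500800 · (7/13)^{13} = 23204995503684825600/302875106592253 ≈ 76615.7.


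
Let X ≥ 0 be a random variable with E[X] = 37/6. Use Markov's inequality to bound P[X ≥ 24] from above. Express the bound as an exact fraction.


μ = E[X] = 37/6, a = 24.
Markov: P[X ≥ 24] ≤ μ/a = (37/6)/24 = 37/144.
Numerically: ≈ 0.256944.
(Since a = 24 > μ = 6.166667, the bound 37/144 is < 1 and informative.)

P[X ≥ 24] ≤ 37/144 ≈ 0.256944.


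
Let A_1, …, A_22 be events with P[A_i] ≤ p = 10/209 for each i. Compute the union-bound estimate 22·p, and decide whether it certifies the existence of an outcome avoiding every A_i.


Union bound: P[∪_{i=1}^{22} A_i] ≤ Σ_i P[A_i] ≤ 22·p = 22·(10/209) = 20/19.
Numerically: 20/19 ≈ 1.05263.
Is 20/19 < 1? NO.
Since the bound 20/19 is ≥ 1, the union bound is uninformative here; it does NOT by itself certify existence.

22·p = 20/19 ≈ 1.05263; existence NOT certified by the union bound.
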